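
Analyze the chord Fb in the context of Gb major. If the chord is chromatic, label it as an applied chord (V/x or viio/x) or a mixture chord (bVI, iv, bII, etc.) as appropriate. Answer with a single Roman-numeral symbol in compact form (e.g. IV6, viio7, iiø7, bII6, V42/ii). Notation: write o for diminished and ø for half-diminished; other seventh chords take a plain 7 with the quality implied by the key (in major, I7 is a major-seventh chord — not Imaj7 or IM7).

bVII

The pitches Fb-Ab-Cb form a major triad rooted on Fb.
Fb is the lowered seventh degree of Gb major (diatonic 7 would be F). This is a major triad on the lowered seventh degree (the subtonic), borrowed from the parallel minor.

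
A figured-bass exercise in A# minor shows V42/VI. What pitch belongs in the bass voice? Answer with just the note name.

B

The applied chord V42/VI is rooted on C#: C#-E#-G#-B.
The figure 42 means third inversion — the seventh is in the bass.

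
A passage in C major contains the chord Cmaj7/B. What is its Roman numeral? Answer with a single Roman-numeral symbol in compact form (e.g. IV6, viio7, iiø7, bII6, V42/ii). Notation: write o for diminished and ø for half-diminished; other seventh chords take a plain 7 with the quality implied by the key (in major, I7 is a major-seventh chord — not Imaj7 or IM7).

I42

The pitches C-E-G-B form a major seventh chord rooted on C.
In C major, C is the tonic; the diatonic major seventh chord there is I7.
With B in the bass the chord is in third inversion, so the figured bass is 42.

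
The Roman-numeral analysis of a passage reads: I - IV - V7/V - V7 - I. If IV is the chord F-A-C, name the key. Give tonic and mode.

The anchor chord is a major triad on F, labeled IV.
If F is scale degree 4 and the mode makes that degree carry a major triad, the tonic is C and the mode is major.

C major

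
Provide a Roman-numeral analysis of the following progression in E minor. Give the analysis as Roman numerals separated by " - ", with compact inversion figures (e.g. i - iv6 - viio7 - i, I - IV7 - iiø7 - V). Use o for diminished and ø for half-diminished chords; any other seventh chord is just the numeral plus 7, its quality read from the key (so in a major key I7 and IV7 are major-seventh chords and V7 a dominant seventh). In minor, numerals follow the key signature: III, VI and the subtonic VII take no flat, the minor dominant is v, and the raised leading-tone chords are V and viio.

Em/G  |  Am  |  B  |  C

i6 - iv - V - VI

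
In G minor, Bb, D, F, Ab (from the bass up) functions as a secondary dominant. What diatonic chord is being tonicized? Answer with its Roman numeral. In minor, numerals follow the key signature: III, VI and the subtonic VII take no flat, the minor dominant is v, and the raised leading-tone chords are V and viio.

VI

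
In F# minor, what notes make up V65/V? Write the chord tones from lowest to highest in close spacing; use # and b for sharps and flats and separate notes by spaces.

B# D# F# G#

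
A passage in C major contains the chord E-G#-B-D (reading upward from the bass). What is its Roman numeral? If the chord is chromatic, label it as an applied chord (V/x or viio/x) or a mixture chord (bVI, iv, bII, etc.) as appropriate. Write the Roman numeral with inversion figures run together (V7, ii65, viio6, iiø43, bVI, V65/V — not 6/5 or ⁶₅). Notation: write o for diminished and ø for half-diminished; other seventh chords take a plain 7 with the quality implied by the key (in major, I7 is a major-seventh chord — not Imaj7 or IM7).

The pitches E-G#-B-D form a dominant seventh chord rooted on E.
E is not a diatonic chord root with this quality in C major, but it lies a perfect fifth above A (vi), so the chord functions as an applied dominant of vi.

V7/vi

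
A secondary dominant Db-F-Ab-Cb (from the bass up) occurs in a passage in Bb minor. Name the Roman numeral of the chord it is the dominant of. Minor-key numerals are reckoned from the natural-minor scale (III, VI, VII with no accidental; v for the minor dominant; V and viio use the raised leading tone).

The chord is a dominant seventh chord on Db.
A dominant resolves down a perfect fifth: Db → Gb. In Bb minor, Gb is scale degree 6, i.e. VI.

VI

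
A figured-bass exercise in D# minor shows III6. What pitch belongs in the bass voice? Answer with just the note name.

A#

III in D# minor has root F#; the chord is F#-A#-C#.
The figure 6 means first inversion — the third is in the bass.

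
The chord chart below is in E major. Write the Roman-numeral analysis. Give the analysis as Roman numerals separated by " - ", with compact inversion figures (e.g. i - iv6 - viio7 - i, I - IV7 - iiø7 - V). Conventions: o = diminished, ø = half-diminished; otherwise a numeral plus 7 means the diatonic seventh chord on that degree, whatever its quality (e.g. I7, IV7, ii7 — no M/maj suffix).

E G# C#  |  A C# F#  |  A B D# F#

E-G#-C# has root C#, degree 6 in E major, so vi6.
A-C#-F#: root F# is the supertonic; minor triad there is ii6.
A-B-D#-F# has root B, degree 5 in E major, so V42.

vi6 - ii6 - V42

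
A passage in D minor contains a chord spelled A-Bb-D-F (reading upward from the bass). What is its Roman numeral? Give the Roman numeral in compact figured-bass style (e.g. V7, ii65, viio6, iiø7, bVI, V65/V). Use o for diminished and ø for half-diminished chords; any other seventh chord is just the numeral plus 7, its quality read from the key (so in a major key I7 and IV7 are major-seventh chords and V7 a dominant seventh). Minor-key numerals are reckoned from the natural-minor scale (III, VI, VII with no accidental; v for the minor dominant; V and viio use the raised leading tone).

The pitches Bb-D-F-A form a major seventh chord rooted on Bb.
In D minor, Bb is the submediant; the diatonic major seventh chord there is VI7.
With A in the bass the chord is in third inversion, so the figured bass is 42.

VI42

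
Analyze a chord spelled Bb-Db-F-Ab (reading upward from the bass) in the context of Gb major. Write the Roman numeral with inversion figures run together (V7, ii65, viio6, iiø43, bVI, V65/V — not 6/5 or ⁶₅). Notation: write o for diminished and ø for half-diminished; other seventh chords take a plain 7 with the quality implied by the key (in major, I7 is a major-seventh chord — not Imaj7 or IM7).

The pitches Bb-Db-F-Ab form a minor seventh chord rooted on Bb.
In Gb major, Bb is the mediant; the diatonic minor seventh chord there is iii7.

iii7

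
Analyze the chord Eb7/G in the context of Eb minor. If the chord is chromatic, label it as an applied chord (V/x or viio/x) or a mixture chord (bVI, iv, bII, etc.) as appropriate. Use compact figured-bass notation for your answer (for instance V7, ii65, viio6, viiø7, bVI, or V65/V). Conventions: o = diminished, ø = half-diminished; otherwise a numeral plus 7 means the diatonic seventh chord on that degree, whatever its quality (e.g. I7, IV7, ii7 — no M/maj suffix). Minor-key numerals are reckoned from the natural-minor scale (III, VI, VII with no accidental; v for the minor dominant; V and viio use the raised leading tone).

V65/iv

Stacked in thirds the chord is Eb-G-Bb-Db: a dominant seventh chord on Eb.
Eb is not a diatonic chord root with this quality in Eb minor, but it lies a perfect fifth above Ab (iv), so the chord functions as an applied dominant of iv.
With G in the bass the chord is in first inversion, so the figured bass is 65.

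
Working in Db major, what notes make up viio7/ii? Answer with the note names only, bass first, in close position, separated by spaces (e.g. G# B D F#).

D F Ab Cb

The slash marks an applied leading-tone chord: viio of ii. In Db major, ii is Eb, so the leading tone to it is D, a half step below.
Building a fully diminished seventh chord on D gives D-F-Ab-Cb.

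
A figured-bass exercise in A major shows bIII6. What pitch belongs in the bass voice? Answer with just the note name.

bIII in A major has root C; the chord is C-E-G.
The figure 6 means first inversion — the third is in the bass.

E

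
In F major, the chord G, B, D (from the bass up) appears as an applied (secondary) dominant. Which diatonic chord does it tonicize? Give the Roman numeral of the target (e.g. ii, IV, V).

V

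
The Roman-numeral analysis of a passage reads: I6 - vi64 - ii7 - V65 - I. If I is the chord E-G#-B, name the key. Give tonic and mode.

E major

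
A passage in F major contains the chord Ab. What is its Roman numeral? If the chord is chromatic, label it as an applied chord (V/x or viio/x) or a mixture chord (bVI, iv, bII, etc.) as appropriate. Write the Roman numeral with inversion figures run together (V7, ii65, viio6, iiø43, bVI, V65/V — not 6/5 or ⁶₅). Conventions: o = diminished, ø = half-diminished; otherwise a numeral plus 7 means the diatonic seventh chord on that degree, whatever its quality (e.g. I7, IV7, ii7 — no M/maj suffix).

bIII

Stacked in thirds the chord is Ab-C-Eb: a major triad on Ab.
Ab is the lowered third degree of F major (diatonic 3 would be A). This is a major triad on the lowered third degree, borrowed from the parallel minor.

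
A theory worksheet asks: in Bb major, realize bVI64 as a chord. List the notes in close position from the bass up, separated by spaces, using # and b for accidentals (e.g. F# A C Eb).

Db Gb Bb

bVI64 is a major triad on the lowered sixth degree, borrowed from the parallel minor. In Bb major that root is Gb.
So the chord is Gb-Bb-Db.
The figured bass 64 indicates second inversion, placing the fifth (Db) in the bass: Db-Gb-Bb.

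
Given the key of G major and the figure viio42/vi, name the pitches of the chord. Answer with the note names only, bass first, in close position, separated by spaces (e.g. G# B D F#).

The slash marks an applied leading-tone chord: viio of vi. In G major, vi is E, so the leading tone to it is D#, a half step below.
Building a fully diminished seventh chord on D# gives D#-F#-A-C.
With the 42 figure the chord is in third inversion; from the bass C upward in close position it reads C-D#-F#-A.

C D# F# A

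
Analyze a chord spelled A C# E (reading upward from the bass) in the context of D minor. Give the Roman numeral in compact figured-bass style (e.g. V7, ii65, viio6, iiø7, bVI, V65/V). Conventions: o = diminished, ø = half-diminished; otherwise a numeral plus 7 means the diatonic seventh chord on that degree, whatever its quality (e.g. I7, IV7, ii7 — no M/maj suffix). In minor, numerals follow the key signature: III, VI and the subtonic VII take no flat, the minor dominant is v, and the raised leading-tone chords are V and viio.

V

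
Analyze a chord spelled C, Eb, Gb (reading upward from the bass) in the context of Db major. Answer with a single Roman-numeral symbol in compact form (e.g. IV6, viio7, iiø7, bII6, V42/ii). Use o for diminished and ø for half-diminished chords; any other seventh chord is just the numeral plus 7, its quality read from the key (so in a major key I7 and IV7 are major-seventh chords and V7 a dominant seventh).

viio

The pitches C-Eb-Gb form a diminished triad rooted on C.
In Db major, C is the leading tone; the diatonic diminished triad there is viio.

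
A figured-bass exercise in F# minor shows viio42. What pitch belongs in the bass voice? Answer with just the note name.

D

viio in F# minor has root E#; the chord is E#-G#-B-D.
The figure 42 means third inversion — the seventh is in the bass.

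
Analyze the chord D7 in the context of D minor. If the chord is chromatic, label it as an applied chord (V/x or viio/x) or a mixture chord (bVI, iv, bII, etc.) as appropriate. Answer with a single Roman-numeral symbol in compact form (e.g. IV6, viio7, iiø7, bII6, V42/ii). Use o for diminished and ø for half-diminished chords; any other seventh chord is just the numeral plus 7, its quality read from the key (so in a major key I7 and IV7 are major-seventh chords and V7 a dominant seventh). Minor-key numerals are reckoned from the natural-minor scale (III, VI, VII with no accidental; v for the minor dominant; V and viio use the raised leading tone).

V7/iv

The pitches D-F#-A-C form a dominant seventh chord rooted on D.
D is not a diatonic chord root with this quality in D minor, but it lies a perfect fifth above G (iv), so the chord functions as an applied dominant of iv.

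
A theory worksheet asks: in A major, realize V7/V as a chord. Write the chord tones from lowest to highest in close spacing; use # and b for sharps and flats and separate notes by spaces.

V7/V is a secondary dominant — the dominant seventh of V. V in A major is E, so the applied chord's root is B, a perfect fifth above.
Building a dominant seventh chord on B gives B-D#-F#-A.

B D# F# A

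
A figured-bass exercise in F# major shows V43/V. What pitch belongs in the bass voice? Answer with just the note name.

D#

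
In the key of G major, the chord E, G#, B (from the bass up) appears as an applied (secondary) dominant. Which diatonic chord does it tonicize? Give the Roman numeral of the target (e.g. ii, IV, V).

ii

The chord is a major triad on E.
A dominant resolves down a perfect fifth: E → A. In G major, A is scale degree 2, i.e. ii.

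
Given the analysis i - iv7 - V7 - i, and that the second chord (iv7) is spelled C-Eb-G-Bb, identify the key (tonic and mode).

G minor

iv7 is given as C-Eb-G-Bb — a minor seventh chord with root C.
Counting down 3 scale steps from C places the tonic on G; a minor seventh chord on degree 4 is diatonic only in minor.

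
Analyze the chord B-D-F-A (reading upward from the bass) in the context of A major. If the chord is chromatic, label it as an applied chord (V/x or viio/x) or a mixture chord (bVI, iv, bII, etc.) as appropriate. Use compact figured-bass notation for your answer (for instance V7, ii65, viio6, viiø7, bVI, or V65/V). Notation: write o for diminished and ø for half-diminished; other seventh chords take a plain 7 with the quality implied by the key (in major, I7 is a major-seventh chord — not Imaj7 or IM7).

iiø7

Stacked in thirds the chord is B-D-F-A: a half-diminished seventh chord on B.
B is the second degree of A major. This is the half-diminished supertonic seventh, borrowed from the parallel minor.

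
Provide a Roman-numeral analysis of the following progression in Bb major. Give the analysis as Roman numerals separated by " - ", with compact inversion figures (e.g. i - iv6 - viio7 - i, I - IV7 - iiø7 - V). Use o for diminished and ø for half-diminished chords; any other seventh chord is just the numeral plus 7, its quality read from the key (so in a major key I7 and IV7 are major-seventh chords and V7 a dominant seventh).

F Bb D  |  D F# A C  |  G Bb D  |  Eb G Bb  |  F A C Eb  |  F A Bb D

I64 - V7/vi - vi - IV - V7 - I43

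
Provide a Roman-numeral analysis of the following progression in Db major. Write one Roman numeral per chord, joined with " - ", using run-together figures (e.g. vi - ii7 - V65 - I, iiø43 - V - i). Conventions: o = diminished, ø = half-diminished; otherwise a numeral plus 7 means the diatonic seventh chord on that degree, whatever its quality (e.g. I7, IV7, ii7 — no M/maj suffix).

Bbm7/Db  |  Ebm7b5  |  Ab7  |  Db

vi65 - iiø7 - V7 - I

Bbm7/Db: minor seventh chord on Bb = scale degree 6 → vi65.
Ebm7b5 is non-diatonic — iiø7, a mixture chord from Db minor.
Ab7 has root Ab, degree 5 in Db major, so V7.
Db: root Db is the tonic; major triad there is I.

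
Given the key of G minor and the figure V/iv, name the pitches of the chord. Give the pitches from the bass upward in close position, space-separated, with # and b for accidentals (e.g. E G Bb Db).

G B D

V/iv is a secondary dominant — the dominant triad of iv. iv in G minor is C, so the applied chord's root is G, a perfect fifth above.
Building a major triad on G gives G-B-D.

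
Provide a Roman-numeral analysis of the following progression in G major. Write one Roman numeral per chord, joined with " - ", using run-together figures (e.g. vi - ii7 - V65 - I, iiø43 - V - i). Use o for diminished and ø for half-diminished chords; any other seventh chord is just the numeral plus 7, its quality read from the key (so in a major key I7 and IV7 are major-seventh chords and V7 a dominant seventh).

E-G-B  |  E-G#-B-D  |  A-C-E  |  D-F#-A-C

vi - V7/ii - ii - V7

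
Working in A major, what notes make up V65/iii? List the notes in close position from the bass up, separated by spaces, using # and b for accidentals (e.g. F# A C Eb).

B# D# F# G#

V65/iii is a secondary dominant — the dominant seventh of iii. iii in A major is C#, so the applied chord's root is G#, a perfect fifth above.
Building a dominant seventh chord on G# gives G#-B#-D#-F#.
The figured bass 65 indicates first inversion, placing the third (B#) in the bass: B#-D#-F#-G#.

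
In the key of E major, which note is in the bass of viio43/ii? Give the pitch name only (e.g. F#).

B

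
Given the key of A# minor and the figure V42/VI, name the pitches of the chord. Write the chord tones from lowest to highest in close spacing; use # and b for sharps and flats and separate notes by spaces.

B C# E# G#

V42/VI is a secondary dominant — the dominant seventh of VI. VI in A# minor is F#, so the applied chord's root is C#, a perfect fifth above.
Building a dominant seventh chord on C# gives C#-E#-G#-B.
With the 42 figure the chord is in third inversion; from the bass B upward in close position it reads B-C#-E#-G#.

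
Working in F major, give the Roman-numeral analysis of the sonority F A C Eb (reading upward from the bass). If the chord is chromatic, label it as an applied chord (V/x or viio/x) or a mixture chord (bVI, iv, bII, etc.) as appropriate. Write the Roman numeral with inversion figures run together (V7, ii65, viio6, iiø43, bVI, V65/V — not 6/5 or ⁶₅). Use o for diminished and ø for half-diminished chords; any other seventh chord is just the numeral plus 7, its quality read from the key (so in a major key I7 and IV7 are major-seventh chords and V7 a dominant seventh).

V7/IV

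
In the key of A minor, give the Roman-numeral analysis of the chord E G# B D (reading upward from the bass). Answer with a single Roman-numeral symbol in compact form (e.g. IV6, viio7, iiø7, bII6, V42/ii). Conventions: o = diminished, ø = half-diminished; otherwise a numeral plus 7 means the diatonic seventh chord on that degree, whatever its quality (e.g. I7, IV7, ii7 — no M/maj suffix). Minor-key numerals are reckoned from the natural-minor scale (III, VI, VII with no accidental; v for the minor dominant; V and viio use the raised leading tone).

V7

The pitches E-G#-B-D form a dominant seventh chord rooted on E.
In A minor, E is the dominant; the diatonic dominant seventh chord there is V7.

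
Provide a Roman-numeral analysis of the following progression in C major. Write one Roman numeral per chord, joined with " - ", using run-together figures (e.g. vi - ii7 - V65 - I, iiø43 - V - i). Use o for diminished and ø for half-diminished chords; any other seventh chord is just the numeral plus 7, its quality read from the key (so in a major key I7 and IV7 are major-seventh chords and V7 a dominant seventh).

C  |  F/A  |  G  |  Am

C: major triad on C = scale degree 1 → I.
F/A: root F is the subdominant; major triad there is IV6.
G: major triad on G = scale degree 5 → V.
Am: root A is the submediant; minor triad there is vi.

I - IV6 - V - vi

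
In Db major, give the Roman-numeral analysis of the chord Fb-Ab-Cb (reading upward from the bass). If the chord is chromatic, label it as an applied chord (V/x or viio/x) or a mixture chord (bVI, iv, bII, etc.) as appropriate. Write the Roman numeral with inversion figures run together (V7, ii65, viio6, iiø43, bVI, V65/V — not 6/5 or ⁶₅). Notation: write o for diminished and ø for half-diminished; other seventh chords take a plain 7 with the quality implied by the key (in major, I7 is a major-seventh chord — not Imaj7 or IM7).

bIII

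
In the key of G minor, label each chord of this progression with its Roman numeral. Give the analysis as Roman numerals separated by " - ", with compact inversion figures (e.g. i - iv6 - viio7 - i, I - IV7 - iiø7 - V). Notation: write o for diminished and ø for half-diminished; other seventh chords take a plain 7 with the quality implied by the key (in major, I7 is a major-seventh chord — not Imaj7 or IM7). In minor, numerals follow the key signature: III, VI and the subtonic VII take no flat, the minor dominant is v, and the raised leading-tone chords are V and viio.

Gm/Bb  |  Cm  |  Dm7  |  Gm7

i6 - iv - v7 - i7

Gm/Bb: root G is the tonic; minor triad there is i6.
Cm has root C, degree 4 in G minor, so iv.
Dm7: minor seventh chord on D = scale degree 5 → v7.
Gm7: root G is the tonic; minor seventh chord there is i7.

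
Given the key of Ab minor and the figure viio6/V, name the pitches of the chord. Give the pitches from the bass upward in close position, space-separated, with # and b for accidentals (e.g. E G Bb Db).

F Ab D

viio6/V is a secondary leading-tone chord. The target V is Eb in Ab minor; the applied chord is rooted a semitone below, on D.
Building a diminished triad on D gives D-F-Ab.
With the 6 figure the chord is in first inversion; from the bass F upward in close position it reads F-Ab-D.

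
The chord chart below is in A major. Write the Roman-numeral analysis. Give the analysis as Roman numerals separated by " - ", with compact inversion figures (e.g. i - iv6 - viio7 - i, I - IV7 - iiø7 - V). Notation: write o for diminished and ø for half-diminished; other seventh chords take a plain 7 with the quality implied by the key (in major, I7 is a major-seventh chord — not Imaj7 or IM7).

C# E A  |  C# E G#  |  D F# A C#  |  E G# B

C#-E-A: major triad on A = scale degree 1 → I6.
C#-E-G# has root C#, degree 3 in A major, so iii.
D-F#-A-C# has root D, degree 4 in A major, so IV7.
E-G#-B: major triad on E = scale degree 5 → V.

I6 - iii - IV7 - V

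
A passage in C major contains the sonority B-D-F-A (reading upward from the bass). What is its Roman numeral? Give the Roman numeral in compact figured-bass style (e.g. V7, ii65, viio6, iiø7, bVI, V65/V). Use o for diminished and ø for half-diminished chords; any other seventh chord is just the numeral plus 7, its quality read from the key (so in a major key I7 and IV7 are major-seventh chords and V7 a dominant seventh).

viiø7

The pitches B-D-F-A form a half-diminished seventh chord rooted on B.
B is scale degree 7 in C major, and a half-diminished seventh chord on that degree is written viiø7.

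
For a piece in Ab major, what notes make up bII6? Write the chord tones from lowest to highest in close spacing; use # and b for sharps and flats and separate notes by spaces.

Db Fb Bbb

Scale degree 2 in Ab major is Bb; lowering it a half step gives Bbb. bII6 is the Neapolitan sixth — a major triad on the lowered second degree, here in its customary first inversion.
So the chord is Bbb-Db-Fb, a major triad.
The figured bass 6 indicates first inversion, placing the third (Db) in the bass: Db-Fb-Bbb.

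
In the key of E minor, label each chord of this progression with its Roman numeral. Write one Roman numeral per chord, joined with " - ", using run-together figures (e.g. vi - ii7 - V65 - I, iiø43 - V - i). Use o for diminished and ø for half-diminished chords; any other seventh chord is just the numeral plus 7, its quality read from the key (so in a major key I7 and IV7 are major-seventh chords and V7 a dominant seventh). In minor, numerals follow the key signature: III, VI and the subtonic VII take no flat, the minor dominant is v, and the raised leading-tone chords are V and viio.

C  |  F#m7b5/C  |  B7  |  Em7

C: root C is the submediant; major triad there is VI.
F#m7b5/C has root F#, degree 2 in E minor, so iiø43.
B7 has root B, degree 5 in E minor, so V7.
Em7: root E is the tonic; minor seventh chord there is i7.

VI - iiø43 - V7 - i7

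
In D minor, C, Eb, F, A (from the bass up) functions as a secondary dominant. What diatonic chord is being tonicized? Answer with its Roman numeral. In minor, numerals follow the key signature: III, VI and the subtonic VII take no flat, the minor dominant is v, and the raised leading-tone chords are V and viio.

VI

The chord is a dominant seventh chord on F.
A dominant resolves down a perfect fifth: F → Bb. In D minor, Bb is scale degree 6, i.e. VI.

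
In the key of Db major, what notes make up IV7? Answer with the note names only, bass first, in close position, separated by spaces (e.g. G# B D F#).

Gb Bb Db F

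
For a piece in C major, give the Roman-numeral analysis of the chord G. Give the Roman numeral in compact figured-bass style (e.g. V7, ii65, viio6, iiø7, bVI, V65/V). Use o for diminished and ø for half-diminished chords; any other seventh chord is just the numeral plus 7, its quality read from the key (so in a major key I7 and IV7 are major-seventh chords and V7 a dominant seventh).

V

Stacked in thirds the chord is G-B-D: a major triad on G.
G is scale degree 5 in C major, and a major triad on that degree is written V.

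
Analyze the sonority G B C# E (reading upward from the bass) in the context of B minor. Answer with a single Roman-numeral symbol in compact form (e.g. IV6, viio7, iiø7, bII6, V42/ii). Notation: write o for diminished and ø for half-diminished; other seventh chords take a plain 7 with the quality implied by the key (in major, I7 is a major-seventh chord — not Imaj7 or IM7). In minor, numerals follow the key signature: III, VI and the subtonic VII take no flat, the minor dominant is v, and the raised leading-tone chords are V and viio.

The pitches C#-E-G-B form a half-diminished seventh chord rooted on C#.
In B minor, C# is the supertonic; the diatonic half-diminished seventh chord there is iiø7.
With G in the bass the chord is in second inversion, so the figured bass is 43.

iiø43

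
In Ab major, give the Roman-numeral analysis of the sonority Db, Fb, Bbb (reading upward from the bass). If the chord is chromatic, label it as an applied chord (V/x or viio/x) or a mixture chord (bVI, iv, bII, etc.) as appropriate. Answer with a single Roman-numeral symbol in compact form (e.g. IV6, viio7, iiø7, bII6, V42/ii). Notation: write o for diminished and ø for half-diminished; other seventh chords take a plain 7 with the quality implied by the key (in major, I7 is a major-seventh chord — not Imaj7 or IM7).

The pitches Bbb-Db-Fb form a major triad rooted on Bbb.
Bbb is the lowered second degree of Ab major (diatonic 2 would be Bb). This is the Neapolitan sixth — a major triad on the lowered second degree, here in its customary first inversion.
With Db in the bass the chord is in first inversion, so the figured bass is 6.

bII6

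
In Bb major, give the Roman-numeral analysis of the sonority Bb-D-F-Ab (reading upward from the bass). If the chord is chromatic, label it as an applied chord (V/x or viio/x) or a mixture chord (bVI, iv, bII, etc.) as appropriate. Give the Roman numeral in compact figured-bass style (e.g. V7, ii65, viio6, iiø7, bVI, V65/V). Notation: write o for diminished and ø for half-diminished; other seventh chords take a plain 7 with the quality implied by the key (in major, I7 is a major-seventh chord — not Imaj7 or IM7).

V7/IV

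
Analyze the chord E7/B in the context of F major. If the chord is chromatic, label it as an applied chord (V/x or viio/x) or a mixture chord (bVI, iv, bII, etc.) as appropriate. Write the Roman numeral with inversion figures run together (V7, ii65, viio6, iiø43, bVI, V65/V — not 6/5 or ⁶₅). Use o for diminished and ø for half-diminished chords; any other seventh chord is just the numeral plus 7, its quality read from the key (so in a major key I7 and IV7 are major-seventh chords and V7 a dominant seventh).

Stacked in thirds the chord is E-G#-B-D: a dominant seventh chord on E.
E is not a diatonic chord root with this quality in F major, but it lies a perfect fifth above A (iii), so the chord functions as an applied dominant of iii.
With B in the bass the chord is in second inversion, so the figured bass is 43.

V43/iii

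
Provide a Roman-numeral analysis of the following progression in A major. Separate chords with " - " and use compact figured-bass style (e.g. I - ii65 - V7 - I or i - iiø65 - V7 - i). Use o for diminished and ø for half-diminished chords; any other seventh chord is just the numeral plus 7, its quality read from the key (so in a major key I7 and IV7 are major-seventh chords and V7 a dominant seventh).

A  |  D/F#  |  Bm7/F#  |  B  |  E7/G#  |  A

A has root A, degree 1 in A major, so I.
D/F# has root D, degree 4 in A major, so IV6.
Bm7/F# has root B, degree 2 in A major, so ii43.
B: chromatic; B is V of V, so V/V.
E7/G#: root E is the dominant; dominant seventh chord there is V65.
A: root A is the tonic; major triad there is I.

I - IV6 - ii43 - V/V - V65 - I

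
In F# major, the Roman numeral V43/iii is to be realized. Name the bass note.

The applied chord V43/iii is rooted on E#: E#-G##-B#-D#.
The figure 43 means second inversion — the fifth is in the bass.

B#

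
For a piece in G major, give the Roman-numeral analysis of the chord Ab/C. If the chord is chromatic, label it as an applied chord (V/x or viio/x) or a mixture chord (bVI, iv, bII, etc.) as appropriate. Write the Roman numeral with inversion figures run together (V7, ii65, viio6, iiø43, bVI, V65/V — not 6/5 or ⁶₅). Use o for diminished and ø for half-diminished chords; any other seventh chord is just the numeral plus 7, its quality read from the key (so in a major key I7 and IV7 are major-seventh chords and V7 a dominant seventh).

Stacked in thirds the chord is Ab-C-Eb: a major triad on Ab.
Ab is the lowered second degree of G major (diatonic 2 would be A). This is the Neapolitan sixth — a major triad on the lowered second degree, here in its customary first inversion.
With C in the bass the chord is in first inversion, so the figured bass is 6.

bII6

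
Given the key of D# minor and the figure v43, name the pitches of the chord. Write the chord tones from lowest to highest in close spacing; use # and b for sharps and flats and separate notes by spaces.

In D# minor, the fifth degree is A#, and the diatonic chord built there is a minor seventh chord.
That chord is spelled A#-C#-E#-G#.
The figured bass 43 indicates second inversion, placing the fifth (E#) in the bass: E#-G#-A#-C#.

E# G# A# C#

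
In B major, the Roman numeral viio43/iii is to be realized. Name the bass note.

The applied chord viio43/iii is rooted on C##: C##-E#-G#-B.
The figure 43 means second inversion — the fifth is in the bass.

G#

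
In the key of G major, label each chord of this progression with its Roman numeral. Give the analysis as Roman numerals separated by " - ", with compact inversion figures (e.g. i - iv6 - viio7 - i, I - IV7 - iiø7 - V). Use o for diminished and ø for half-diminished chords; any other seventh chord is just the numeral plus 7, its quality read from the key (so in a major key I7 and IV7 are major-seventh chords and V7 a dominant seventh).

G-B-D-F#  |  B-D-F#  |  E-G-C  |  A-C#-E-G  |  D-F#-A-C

G-B-D-F# has root G, degree 1 in G major, so I7.
B-D-F#: root B is the mediant; minor triad there is iii.
E-G-C: major triad on C = scale degree 4 → IV6.
A-C#-E-G: chromatic; A is V of V, so V7/V.
D-F#-A-C: dominant seventh chord on D = scale degree 5 → V7.

I7 - iii - IV6 - V7/V - V7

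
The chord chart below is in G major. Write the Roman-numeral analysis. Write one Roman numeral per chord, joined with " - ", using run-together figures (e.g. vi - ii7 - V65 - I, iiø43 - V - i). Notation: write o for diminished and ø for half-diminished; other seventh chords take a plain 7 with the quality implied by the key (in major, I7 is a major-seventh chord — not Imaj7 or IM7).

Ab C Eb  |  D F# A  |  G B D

Ab-C-Eb: major triad on Ab — chromatic; Ab is the lowered second degree, so this is the Neapolitan chord, bII.
D-F#-A: major triad on D = scale degree 5 → V.
G-B-D: major triad on G = scale degree 1 → I.

bII - V - I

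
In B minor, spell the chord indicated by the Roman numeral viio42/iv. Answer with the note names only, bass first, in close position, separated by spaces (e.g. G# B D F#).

C D# F# A

viio42/iv is a secondary leading-tone chord. The target iv is E in B minor; the applied chord is rooted a semitone below, on D#.
Building a fully diminished seventh chord on D# gives D#-F#-A-C.
With the 42 figure the chord is in third inversion; from the bass C upward in close position it reads C-D#-F#-A.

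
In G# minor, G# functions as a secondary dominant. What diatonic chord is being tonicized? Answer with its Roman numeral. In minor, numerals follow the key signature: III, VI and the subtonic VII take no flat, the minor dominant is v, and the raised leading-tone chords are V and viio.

The chord is a major triad on G#.
A dominant resolves down a perfect fifth: G# → C#. In G# minor, C# is scale degree 4, i.e. iv.

iv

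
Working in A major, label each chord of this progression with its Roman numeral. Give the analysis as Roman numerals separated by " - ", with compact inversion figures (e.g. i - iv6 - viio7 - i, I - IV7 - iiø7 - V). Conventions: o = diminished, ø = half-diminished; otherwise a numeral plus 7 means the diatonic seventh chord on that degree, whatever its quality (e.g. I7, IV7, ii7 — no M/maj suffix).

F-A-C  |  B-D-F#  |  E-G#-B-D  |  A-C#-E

F-A-C: major triad on F — chromatic; bVI (borrowed from the parallel minor).
B-D-F#: root B is the supertonic; minor triad there is ii.
E-G#-B-D: root E is the dominant; dominant seventh chord there is V7.
A-C#-E: root A is the tonic; major triad there is I.

bVI - ii - V7 - I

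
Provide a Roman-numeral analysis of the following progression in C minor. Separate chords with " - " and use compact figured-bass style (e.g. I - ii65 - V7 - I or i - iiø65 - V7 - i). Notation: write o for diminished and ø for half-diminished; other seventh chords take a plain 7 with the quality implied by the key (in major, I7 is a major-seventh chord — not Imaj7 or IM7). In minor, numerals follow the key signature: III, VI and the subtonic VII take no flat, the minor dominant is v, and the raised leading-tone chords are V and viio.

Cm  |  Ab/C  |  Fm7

i - VI6 - iv7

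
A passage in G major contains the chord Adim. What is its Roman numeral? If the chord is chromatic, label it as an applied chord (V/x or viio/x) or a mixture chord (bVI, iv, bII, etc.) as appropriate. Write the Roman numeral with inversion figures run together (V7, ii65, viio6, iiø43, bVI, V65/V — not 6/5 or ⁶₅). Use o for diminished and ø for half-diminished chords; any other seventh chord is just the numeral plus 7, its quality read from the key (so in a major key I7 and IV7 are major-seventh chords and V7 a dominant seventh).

The pitches A-C-Eb form a diminished triad rooted on A.
A is the second degree of G major. This is the diminished supertonic triad, borrowed from the parallel minor.

iio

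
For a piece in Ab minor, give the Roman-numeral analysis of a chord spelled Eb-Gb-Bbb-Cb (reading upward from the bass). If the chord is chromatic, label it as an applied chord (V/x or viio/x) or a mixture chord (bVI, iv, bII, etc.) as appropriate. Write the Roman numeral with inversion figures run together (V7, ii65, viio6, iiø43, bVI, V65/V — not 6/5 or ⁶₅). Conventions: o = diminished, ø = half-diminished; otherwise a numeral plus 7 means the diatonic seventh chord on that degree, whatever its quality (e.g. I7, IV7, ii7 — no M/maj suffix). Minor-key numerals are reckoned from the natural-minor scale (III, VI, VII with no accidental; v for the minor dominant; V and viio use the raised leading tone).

The pitches Cb-Eb-Gb-Bbb form a dominant seventh chord rooted on Cb.
Cb is not a diatonic chord root with this quality in Ab minor, but it lies a perfect fifth above Fb (VI), so the chord functions as an applied dominant of VI.
With Eb in the bass the chord is in first inversion, so the figured bass is 65.

V65/VI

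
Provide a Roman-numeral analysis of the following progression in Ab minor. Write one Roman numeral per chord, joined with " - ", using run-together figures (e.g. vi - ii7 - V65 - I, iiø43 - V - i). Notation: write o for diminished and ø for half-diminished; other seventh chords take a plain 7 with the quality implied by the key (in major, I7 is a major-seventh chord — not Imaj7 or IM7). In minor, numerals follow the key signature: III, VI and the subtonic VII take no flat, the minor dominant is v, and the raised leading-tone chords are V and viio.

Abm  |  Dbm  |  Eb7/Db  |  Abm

i - iv - V42 - i

Abm has root Ab, degree 1 in Ab minor, so i.
Dbm: root Db is the subdominant; minor triad there is iv.
Eb7/Db: dominant seventh chord on Eb = scale degree 5 → V42.
Abm: minor triad on Ab = scale degree 1 → i.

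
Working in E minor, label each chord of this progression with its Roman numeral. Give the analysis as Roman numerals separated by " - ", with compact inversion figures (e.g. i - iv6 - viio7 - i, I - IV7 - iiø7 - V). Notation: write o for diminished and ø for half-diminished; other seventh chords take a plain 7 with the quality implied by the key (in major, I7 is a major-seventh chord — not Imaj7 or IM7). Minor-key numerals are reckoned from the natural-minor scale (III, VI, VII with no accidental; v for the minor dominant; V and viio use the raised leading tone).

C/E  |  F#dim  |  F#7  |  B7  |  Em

C/E has root C, degree 6 in E minor, so VI6.
F#dim: root F# is the supertonic; diminished triad there is iio.
F#7: chromatic; F# is V of V, so V7/V.
B7: root B is the dominant; dominant seventh chord there is V7.
Em: root E is the tonic; minor triad there is i.

VI6 - iio - V7/V - V7 - i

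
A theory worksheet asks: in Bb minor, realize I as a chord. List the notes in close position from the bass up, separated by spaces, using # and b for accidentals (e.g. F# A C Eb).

I is the major tonic (Picardy third), borrowed from the parallel major. In Bb minor that root is Bb.
So the chord is Bb-D-F, a major triad.

Bb D F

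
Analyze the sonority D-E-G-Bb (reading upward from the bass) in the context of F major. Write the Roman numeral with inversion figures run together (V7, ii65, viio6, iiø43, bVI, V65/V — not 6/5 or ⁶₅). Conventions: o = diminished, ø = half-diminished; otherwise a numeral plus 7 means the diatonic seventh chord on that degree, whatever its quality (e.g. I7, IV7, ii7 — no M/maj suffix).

viiø42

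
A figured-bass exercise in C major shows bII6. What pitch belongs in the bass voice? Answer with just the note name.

bII in C major has root Db; the chord is Db-F-Ab.
The figure 6 means first inversion — the third is in the bass.

F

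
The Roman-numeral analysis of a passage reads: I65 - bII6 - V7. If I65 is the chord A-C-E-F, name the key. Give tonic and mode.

The anchor chord is a major seventh chord on F, labeled I65.
If F is scale degree 1 and the mode makes that degree carry a major seventh chord, the tonic is F and the mode is major.

F major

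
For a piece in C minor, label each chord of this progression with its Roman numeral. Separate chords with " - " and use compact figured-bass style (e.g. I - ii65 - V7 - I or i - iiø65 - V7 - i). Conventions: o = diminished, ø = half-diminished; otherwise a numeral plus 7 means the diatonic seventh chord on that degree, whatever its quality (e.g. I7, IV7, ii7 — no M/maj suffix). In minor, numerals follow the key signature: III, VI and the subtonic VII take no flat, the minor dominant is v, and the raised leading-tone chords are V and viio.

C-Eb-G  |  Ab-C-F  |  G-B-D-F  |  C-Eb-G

C-Eb-G: minor triad on C = scale degree 1 → i.
Ab-C-F: root F is the subdominant; minor triad there is iv6.
G-B-D-F: root G is the dominant; dominant seventh chord there is V7.
C-Eb-G: root C is the tonic; minor triad there is i.

i - iv6 - V7 - i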